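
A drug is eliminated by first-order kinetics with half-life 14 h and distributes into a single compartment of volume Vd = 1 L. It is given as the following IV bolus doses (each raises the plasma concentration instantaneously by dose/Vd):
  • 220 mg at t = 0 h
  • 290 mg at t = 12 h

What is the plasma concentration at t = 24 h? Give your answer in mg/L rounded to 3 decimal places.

k = ln 2 / 14 = 0.04951 per h
Dose 1 (220 mg at t=0 h): 220·exp(−0.04951·24) = 67.046 mg/L
Dose 2 (290 mg at t=12 h): 290·exp(−0.04951·12) = 160.093 mg/L
C(24) = 67.046 + 160.093 = 227.139 mg/L

227.139 mg/L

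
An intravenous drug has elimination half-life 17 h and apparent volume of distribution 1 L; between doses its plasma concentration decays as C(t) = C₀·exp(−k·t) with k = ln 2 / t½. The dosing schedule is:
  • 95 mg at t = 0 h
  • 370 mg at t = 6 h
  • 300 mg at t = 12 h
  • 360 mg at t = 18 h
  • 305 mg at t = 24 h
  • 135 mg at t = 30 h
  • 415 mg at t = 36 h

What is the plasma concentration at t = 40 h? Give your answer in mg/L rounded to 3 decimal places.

954.876 mg/L

k = ln 2 / 17 = 0.04077 per h
Dose 1 (95 mg at t=0 h): 95·exp(−0.04077·40) = 18.596 mg/L
Dose 2 (370 mg at t=6 h): 370·exp(−0.04077·34) = 92.500 mg/L
Dose 3 (300 mg at t=12 h): 300·exp(−0.04077·28) = 95.787 mg/L
Dose 4 (360 mg at t=18 h): 360·exp(−0.04077·22) = 146.803 mg/L
Dose 5 (305 mg at t=24 h): 305·exp(−0.04077·16) = 158.846 mg/L
Dose 6 (135 mg at t=30 h): 135·exp(−0.04077·10) = 89.796 mg/L
Dose 7 (415 mg at t=36 h): 415·exp(−0.04077·4) = 352.547 mg/L
C(40) = 18.596 + 92.500 + 95.787 + 146.803 + 158.846 + 89.796 + 352.547 = 954.876 mg/L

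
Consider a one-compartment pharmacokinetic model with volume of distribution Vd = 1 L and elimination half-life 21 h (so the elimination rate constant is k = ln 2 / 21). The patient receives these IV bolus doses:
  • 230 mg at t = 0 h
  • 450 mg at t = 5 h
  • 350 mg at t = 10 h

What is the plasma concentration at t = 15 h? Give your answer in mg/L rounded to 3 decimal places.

760.432 mg/L

k = ln 2 / 21 = 0.03301 per h
Dose 1 (230 mg at t=0 h): 230·exp(−0.03301·15) = 140.187 mg/L
Dose 2 (450 mg at t=5 h): 450·exp(−0.03301·10) = 323.493 mg/L
Dose 3 (350 mg at t=10 h): 350·exp(−0.03301·5) = 296.752 mg/L
C(15) = 140.187 + 323.493 + 296.752 = 760.432 mg/L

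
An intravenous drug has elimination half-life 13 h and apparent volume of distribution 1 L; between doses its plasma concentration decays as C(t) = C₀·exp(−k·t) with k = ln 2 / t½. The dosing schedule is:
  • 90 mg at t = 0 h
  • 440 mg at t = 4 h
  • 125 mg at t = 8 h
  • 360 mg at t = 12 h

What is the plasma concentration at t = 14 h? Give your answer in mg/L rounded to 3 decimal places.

k = ln 2 / 13 = 0.05332 per h
Dose 1 (90 mg at t=0 h): 90·exp(−0.05332·14) = 42.663 mg/L
Dose 2 (440 mg at t=4 h): 440·exp(−0.05332·10) = 258.161 mg/L
Dose 3 (125 mg at t=8 h): 125·exp(−0.05332·6) = 90.776 mg/L
Dose 4 (360 mg at t=12 h): 360·exp(−0.05332·2) = 323.586 mg/L
C(14) = 42.663 + 258.161 + 90.776 + 323.586 = 715.188 mg/L

715.188 mg/L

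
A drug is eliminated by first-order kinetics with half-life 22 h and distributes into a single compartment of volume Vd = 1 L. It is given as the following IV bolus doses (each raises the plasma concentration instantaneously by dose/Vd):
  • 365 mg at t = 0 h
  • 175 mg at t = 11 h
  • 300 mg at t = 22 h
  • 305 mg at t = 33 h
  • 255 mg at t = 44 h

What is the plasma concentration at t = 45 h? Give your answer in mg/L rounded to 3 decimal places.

749.790 mg/L

k = ln 2 / 22 = 0.03151 per h
Dose 1 (365 mg at t=0 h): 365·exp(−0.03151·45) = 88.420 mg/L
Dose 2 (175 mg at t=11 h): 175·exp(−0.03151·34) = 59.953 mg/L
Dose 3 (300 mg at t=22 h): 300·exp(−0.03151·23) = 145.348 mg/L
Dose 4 (305 mg at t=33 h): 305·exp(−0.03151·12) = 208.979 mg/L
Dose 5 (255 mg at t=44 h): 255·exp(−0.03151·1) = 247.091 mg/L
C(45) = 88.420 + 59.953 + 145.348 + 208.979 + 247.091 = 749.790 mg/L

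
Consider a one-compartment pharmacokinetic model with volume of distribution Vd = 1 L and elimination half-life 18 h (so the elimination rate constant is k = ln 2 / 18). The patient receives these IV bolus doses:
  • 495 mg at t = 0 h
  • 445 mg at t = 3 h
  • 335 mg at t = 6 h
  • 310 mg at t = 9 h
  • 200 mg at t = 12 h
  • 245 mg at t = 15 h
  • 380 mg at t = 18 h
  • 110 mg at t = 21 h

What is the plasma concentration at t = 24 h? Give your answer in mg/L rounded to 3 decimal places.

k = ln 2 / 18 = 0.03851 per h
Dose 1 (495 mg at t=0 h): 495·exp(−0.03851·24) = 196.441 mg/L
Dose 2 (445 mg at t=3 h): 445·exp(−0.03851·21) = 198.225 mg/L
Dose 3 (335 mg at t=6 h): 335·exp(−0.03851·18) = 167.500 mg/L
Dose 4 (310 mg at t=9 h): 310·exp(−0.03851·15) = 173.982 mg/L
Dose 5 (200 mg at t=12 h): 200·exp(−0.03851·12) = 125.992 mg/L
Dose 6 (245 mg at t=15 h): 245·exp(−0.03851·9) = 173.241 mg/L
Dose 7 (380 mg at t=18 h): 380·exp(−0.03851·6) = 301.606 mg/L
Dose 8 (110 mg at t=21 h): 110·exp(−0.03851·3) = 97.999 mg/L
C(24) = 196.441 + 198.225 + 167.500 + 173.982 + 125.992 + 173.241 + 301.606 + 97.999 = 1434.986 mg/L

1434.986 mg/L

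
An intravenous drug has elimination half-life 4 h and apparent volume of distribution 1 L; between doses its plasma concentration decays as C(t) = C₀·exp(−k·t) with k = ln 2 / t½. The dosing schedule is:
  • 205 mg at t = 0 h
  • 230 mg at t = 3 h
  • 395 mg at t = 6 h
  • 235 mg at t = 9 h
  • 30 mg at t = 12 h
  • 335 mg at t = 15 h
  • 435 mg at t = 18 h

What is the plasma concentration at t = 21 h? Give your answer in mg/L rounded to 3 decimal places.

457.685 mg/L

k = ln 2 / 4 = 0.17329 per h
Dose 1 (205 mg at t=0 h): 205·exp(−0.17329·21) = 5.387 mg/L
Dose 2 (230 mg at t=3 h): 230·exp(−0.17329·18) = 10.165 mg/L
Dose 3 (395 mg at t=6 h): 395·exp(−0.17329·15) = 29.359 mg/L
Dose 4 (235 mg at t=9 h): 235·exp(−0.17329·12) = 29.375 mg/L
Dose 5 (30 mg at t=12 h): 30·exp(−0.17329·9) = 6.307 mg/L
Dose 6 (335 mg at t=15 h): 335·exp(−0.17329·6) = 118.440 mg/L
Dose 7 (435 mg at t=18 h): 435·exp(−0.17329·3) = 258.653 mg/L
C(21) = 5.387 + 10.165 + 29.359 + 29.375 + 6.307 + 118.440 + 258.653 = 457.685 mg/L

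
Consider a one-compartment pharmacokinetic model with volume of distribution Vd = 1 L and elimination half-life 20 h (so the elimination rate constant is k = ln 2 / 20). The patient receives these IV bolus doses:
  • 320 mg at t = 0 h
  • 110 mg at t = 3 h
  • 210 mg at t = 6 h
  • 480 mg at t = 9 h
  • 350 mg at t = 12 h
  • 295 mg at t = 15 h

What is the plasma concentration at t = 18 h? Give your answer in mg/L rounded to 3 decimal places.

k = ln 2 / 20 = 0.03466 per h
Dose 1 (320 mg at t=0 h): 320·exp(−0.03466·18) = 171.484 mg/L
Dose 2 (110 mg at t=3 h): 110·exp(−0.03466·15) = 65.406 mg/L
Dose 3 (210 mg at t=6 h): 210·exp(−0.03466·12) = 138.548 mg/L
Dose 4 (480 mg at t=9 h): 480·exp(−0.03466·9) = 351.381 mg/L
Dose 5 (350 mg at t=12 h): 350·exp(−0.03466·6) = 284.288 mg/L
Dose 6 (295 mg at t=15 h): 295·exp(−0.03466·3) = 265.869 mg/L
C(18) = 171.484 + 65.406 + 138.548 + 351.381 + 284.288 + 265.869 = 1276.976 mg/L

1276.976 mg/L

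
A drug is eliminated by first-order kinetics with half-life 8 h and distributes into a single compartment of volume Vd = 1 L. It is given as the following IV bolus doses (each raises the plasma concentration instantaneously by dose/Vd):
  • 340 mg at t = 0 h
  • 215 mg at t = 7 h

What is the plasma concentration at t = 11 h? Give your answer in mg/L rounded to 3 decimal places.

283.116 mg/L

k = ln 2 / 8 = 0.08664 per h
Dose 1 (340 mg at t=0 h): 340·exp(−0.08664·11) = 131.088 mg/L
Dose 2 (215 mg at t=7 h): 215·exp(−0.08664·4) = 152.028 mg/L
C(11) = 131.088 + 152.028 = 283.116 mg/L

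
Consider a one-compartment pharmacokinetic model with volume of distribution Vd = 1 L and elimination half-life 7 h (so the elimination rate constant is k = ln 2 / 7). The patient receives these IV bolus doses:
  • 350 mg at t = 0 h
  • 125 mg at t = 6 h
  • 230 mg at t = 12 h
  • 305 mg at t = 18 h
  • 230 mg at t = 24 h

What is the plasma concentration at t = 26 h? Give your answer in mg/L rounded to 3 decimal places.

428.217 mg/L

k = ln 2 / 7 = 0.09902 per h
Dose 1 (350 mg at t=0 h): 350·exp(−0.09902·26) = 26.666 mg/L
Dose 2 (125 mg at t=6 h): 125·exp(−0.09902·20) = 17.251 mg/L
Dose 3 (230 mg at t=12 h): 230·exp(−0.09902·14) = 57.500 mg/L
Dose 4 (305 mg at t=18 h): 305·exp(−0.09902·8) = 138.123 mg/L
Dose 5 (230 mg at t=24 h): 230·exp(−0.09902·2) = 188.677 mg/L
C(26) = 26.666 + 17.251 + 57.500 + 138.123 + 188.677 = 428.217 mg/L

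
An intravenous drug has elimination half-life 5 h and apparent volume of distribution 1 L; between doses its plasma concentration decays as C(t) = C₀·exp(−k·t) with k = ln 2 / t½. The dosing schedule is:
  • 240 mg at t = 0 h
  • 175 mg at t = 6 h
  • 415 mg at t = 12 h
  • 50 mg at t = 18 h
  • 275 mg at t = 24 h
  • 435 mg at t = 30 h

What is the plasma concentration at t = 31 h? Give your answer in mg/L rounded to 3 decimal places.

529.670 mg/L

k = ln 2 / 5 = 0.13863 per h
Dose 1 (240 mg at t=0 h): 240·exp(−0.13863·31) = 3.265 mg/L
Dose 2 (175 mg at t=6 h): 175·exp(−0.13863·25) = 5.469 mg/L
Dose 3 (415 mg at t=12 h): 415·exp(−0.13863·19) = 29.794 mg/L
Dose 4 (50 mg at t=18 h): 50·exp(−0.13863·13) = 8.247 mg/L
Dose 5 (275 mg at t=24 h): 275·exp(−0.13863·7) = 104.206 mg/L
Dose 6 (435 mg at t=30 h): 435·exp(−0.13863·1) = 378.689 mg/L
C(31) = 3.265 + 5.469 + 29.794 + 8.247 + 104.206 + 378.689 = 529.670 mg/L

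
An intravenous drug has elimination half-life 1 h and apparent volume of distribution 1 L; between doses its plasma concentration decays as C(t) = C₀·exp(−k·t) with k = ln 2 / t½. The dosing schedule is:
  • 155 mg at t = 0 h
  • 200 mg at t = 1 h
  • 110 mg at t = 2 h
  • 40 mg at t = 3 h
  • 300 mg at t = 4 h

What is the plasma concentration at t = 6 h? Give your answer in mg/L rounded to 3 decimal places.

95.547 mg/L

k = ln 2 / 1 = 0.69315 per h
Dose 1 (155 mg at t=0 h): 155·exp(−0.69315·6) = 2.422 mg/L
Dose 2 (200 mg at t=1 h): 200·exp(−0.69315·5) = 6.250 mg/L
Dose 3 (110 mg at t=2 h): 110·exp(−0.69315·4) = 6.875 mg/L
Dose 4 (40 mg at t=3 h): 40·exp(−0.69315·3) = 5.000 mg/L
Dose 5 (300 mg at t=4 h): 300·exp(−0.69315·2) = 75.000 mg/L
C(6) = 2.422 + 6.250 + 6.875 + 5.000 + 75.000 = 95.547 mg/L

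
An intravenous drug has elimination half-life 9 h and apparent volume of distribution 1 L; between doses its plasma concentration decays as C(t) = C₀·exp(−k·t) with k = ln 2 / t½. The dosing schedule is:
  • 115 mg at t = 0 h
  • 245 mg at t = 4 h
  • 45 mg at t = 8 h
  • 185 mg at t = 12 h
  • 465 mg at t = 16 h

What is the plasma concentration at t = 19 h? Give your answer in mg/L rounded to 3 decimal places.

k = ln 2 / 9 = 0.07702 per h
Dose 1 (115 mg at t=0 h): 115·exp(−0.07702·19) = 26.619 mg/L
Dose 2 (245 mg at t=4 h): 245·exp(−0.07702·15) = 77.170 mg/L
Dose 3 (45 mg at t=8 h): 45·exp(−0.07702·11) = 19.288 mg/L
Dose 4 (185 mg at t=12 h): 185·exp(−0.07702·7) = 107.904 mg/L
Dose 5 (465 mg at t=16 h): 465·exp(−0.07702·3) = 369.071 mg/L
C(19) = 26.619 + 77.170 + 19.288 + 107.904 + 369.071 = 600.052 mg/L

600.052 mg/L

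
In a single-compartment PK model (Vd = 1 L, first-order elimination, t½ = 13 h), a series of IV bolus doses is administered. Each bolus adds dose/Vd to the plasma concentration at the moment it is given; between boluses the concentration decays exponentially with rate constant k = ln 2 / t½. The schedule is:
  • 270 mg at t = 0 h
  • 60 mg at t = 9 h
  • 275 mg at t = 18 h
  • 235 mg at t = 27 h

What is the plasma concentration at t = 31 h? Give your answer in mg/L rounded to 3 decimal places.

k = ln 2 / 13 = 0.05332 per h
Dose 1 (270 mg at t=0 h): 270·exp(−0.05332·31) = 51.704 mg/L
Dose 2 (60 mg at t=9 h): 60·exp(−0.05332·22) = 18.566 mg/L
Dose 3 (275 mg at t=18 h): 275·exp(−0.05332·13) = 137.500 mg/L
Dose 4 (235 mg at t=27 h): 235·exp(−0.05332·4) = 189.864 mg/L
C(31) = 51.704 + 18.566 + 137.500 + 189.864 = 397.634 mg/L

397.634 mg/L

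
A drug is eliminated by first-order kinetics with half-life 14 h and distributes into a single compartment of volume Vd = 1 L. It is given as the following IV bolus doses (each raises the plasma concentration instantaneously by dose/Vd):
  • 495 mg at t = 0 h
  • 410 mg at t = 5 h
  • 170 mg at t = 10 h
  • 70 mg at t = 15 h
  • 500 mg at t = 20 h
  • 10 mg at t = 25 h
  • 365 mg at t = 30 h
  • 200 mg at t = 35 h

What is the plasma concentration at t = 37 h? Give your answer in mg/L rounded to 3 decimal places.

891.802 mg/L

k = ln 2 / 14 = 0.04951 per h
Dose 1 (495 mg at t=0 h): 495·exp(−0.04951·37) = 79.255 mg/L
Dose 2 (410 mg at t=5 h): 410·exp(−0.04951·32) = 84.084 mg/L
Dose 3 (170 mg at t=10 h): 170·exp(−0.04951·27) = 44.657 mg/L
Dose 4 (70 mg at t=15 h): 70·exp(−0.04951·22) = 23.553 mg/L
Dose 5 (500 mg at t=20 h): 500·exp(−0.04951·17) = 215.493 mg/L
Dose 6 (10 mg at t=25 h): 10·exp(−0.04951·12) = 5.520 mg/L
Dose 7 (365 mg at t=30 h): 365·exp(−0.04951·7) = 258.094 mg/L
Dose 8 (200 mg at t=35 h): 200·exp(−0.04951·2) = 181.145 mg/L
C(37) = 79.255 + 84.084 + 44.657 + 23.553 + 215.493 + 5.520 + 258.094 + 181.145 = 891.802 mg/L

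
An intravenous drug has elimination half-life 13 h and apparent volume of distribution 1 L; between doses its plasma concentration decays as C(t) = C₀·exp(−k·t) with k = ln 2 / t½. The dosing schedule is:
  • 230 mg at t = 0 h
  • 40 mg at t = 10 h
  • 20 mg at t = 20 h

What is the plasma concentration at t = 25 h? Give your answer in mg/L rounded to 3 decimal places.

93.946 mg/L

k = ln 2 / 13 = 0.05332 per h
Dose 1 (230 mg at t=0 h): 230·exp(−0.05332·25) = 60.649 mg/L
Dose 2 (40 mg at t=10 h): 40·exp(−0.05332·15) = 17.977 mg/L
Dose 3 (20 mg at t=20 h): 20·exp(−0.05332·5) = 15.320 mg/L
C(25) = 60.649 + 17.977 + 15.320 = 93.946 mg/L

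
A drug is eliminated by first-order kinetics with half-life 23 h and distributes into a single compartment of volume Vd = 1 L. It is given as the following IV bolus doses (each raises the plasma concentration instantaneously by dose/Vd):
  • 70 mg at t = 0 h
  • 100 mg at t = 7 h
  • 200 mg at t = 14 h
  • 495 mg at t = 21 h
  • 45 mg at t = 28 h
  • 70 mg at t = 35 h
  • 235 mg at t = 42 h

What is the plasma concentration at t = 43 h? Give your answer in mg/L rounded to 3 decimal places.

k = ln 2 / 23 = 0.03014 per h
Dose 1 (70 mg at t=0 h): 70·exp(−0.03014·43) = 19.156 mg/L
Dose 2 (100 mg at t=7 h): 100·exp(−0.03014·36) = 33.793 mg/L
Dose 3 (200 mg at t=14 h): 200·exp(−0.03014·29) = 83.458 mg/L
Dose 4 (495 mg at t=21 h): 495·exp(−0.03014·22) = 255.072 mg/L
Dose 5 (45 mg at t=28 h): 45·exp(−0.03014·15) = 28.634 mg/L
Dose 6 (70 mg at t=35 h): 70·exp(−0.03014·8) = 55.004 mg/L
Dose 7 (235 mg at t=42 h): 235·exp(−0.03014·1) = 228.023 mg/L
C(43) = 19.156 + 33.793 + 83.458 + 255.072 + 28.634 + 55.004 + 228.023 = 703.141 mg/L

703.141 mg/L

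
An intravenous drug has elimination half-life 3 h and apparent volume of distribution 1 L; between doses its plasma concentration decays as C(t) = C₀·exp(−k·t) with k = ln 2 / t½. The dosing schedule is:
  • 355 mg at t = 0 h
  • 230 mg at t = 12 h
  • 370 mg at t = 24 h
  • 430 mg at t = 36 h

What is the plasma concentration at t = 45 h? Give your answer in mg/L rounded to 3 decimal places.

56.764 mg/L

k = ln 2 / 3 = 0.23105 per h
Dose 1 (355 mg at t=0 h): 355·exp(−0.23105·45) = 0.011 mg/L
Dose 2 (230 mg at t=12 h): 230·exp(−0.23105·33) = 0.112 mg/L
Dose 3 (370 mg at t=24 h): 370·exp(−0.23105·21) = 2.891 mg/L
Dose 4 (430 mg at t=36 h): 430·exp(−0.23105·9) = 53.750 mg/L
C(45) = 0.011 + 0.112 + 2.891 + 53.750 = 56.764 mg/L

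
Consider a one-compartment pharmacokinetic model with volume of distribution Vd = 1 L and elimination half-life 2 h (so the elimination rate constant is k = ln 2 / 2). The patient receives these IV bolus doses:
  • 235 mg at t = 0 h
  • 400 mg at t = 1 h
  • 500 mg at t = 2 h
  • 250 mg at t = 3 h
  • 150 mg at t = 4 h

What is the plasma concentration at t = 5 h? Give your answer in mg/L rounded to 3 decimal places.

549.385 mg/L

k = ln 2 / 2 = 0.34657 per h
Dose 1 (235 mg at t=0 h): 235·exp(−0.34657·5) = 41.543 mg/L
Dose 2 (400 mg at t=1 h): 400·exp(−0.34657·4) = 100.000 mg/L
Dose 3 (500 mg at t=2 h): 500·exp(−0.34657·3) = 176.777 mg/L
Dose 4 (250 mg at t=3 h): 250·exp(−0.34657·2) = 125.000 mg/L
Dose 5 (150 mg at t=4 h): 150·exp(−0.34657·1) = 106.066 mg/L
C(5) = 41.543 + 100.000 + 176.777 + 125.000 + 106.066 = 549.385 mg/L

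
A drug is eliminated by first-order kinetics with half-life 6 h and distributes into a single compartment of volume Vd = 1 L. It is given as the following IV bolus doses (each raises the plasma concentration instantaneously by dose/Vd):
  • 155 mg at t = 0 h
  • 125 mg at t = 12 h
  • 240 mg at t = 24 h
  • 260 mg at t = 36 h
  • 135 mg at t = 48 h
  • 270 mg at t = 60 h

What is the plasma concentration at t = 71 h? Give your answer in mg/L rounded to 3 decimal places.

k = ln 2 / 6 = 0.11552 per h
Dose 1 (155 mg at t=0 h): 155·exp(−0.11552·71) = 0.042 mg/L
Dose 2 (125 mg at t=12 h): 125·exp(−0.11552·59) = 0.137 mg/L
Dose 3 (240 mg at t=24 h): 240·exp(−0.11552·47) = 1.052 mg/L
Dose 4 (260 mg at t=36 h): 260·exp(−0.11552·35) = 4.560 mg/L
Dose 5 (135 mg at t=48 h): 135·exp(−0.11552·23) = 9.471 mg/L
Dose 6 (270 mg at t=60 h): 270·exp(−0.11552·11) = 75.766 mg/L
C(71) = 0.042 + 0.137 + 1.052 + 4.560 + 9.471 + 75.766 = 91.029 mg/L

91.029 mg/L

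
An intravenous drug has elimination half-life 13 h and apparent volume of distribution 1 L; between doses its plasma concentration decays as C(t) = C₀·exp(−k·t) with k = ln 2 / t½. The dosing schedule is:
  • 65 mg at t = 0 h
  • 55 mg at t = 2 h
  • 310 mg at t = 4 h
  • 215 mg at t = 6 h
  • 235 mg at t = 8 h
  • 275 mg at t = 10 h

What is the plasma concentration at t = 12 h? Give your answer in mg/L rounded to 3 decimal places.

862.088 mg/L

k = ln 2 / 13 = 0.05332 per h
Dose 1 (65 mg at t=0 h): 65·exp(−0.05332·12) = 34.280 mg/L
Dose 2 (55 mg at t=2 h): 55·exp(−0.05332·10) = 32.270 mg/L
Dose 3 (310 mg at t=4 h): 310·exp(−0.05332·8) = 202.354 mg/L
Dose 4 (215 mg at t=6 h): 215·exp(−0.05332·6) = 156.135 mg/L
Dose 5 (235 mg at t=8 h): 235·exp(−0.05332·4) = 189.864 mg/L
Dose 6 (275 mg at t=10 h): 275·exp(−0.05332·2) = 247.184 mg/L
C(12) = 34.280 + 32.270 + 202.354 + 156.135 + 189.864 + 247.184 = 862.088 mg/L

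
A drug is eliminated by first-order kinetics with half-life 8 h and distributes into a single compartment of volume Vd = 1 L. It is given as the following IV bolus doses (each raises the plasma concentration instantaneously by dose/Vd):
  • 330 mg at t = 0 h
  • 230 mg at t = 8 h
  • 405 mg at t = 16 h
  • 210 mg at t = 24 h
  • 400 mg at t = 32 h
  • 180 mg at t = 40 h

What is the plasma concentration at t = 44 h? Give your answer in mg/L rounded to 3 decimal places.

k = ln 2 / 8 = 0.08664 per h
Dose 1 (330 mg at t=0 h): 330·exp(−0.08664·44) = 7.292 mg/L
Dose 2 (230 mg at t=8 h): 230·exp(−0.08664·36) = 10.165 mg/L
Dose 3 (405 mg at t=16 h): 405·exp(−0.08664·28) = 35.797 mg/L
Dose 4 (210 mg at t=24 h): 210·exp(−0.08664·20) = 37.123 mg/L
Dose 5 (400 mg at t=32 h): 400·exp(−0.08664·12) = 141.421 mg/L
Dose 6 (180 mg at t=40 h): 180·exp(−0.08664·4) = 127.279 mg/L
C(44) = 7.292 + 10.165 + 35.797 + 37.123 + 141.421 + 127.279 = 359.078 mg/L

359.078 mg/L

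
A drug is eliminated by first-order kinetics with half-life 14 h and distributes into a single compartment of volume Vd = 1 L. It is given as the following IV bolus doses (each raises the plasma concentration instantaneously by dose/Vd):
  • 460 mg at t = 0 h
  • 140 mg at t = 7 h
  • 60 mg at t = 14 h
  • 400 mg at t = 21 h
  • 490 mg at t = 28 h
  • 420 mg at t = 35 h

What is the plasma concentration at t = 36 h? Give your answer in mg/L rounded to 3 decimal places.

k = ln 2 / 14 = 0.04951 per h
Dose 1 (460 mg at t=0 h): 460·exp(−0.04951·36) = 77.389 mg/L
Dose 2 (140 mg at t=7 h): 140·exp(−0.04951·29) = 33.309 mg/L
Dose 3 (60 mg at t=14 h): 60·exp(−0.04951·22) = 20.189 mg/L
Dose 4 (400 mg at t=21 h): 400·exp(−0.04951·15) = 190.339 mg/L
Dose 5 (490 mg at t=28 h): 490·exp(−0.04951·8) = 329.746 mg/L
Dose 6 (420 mg at t=35 h): 420·exp(−0.04951·1) = 399.712 mg/L
C(36) = 77.389 + 33.309 + 20.189 + 190.339 + 329.746 + 399.712 = 1050.684 mg/L

1050.684 mg/L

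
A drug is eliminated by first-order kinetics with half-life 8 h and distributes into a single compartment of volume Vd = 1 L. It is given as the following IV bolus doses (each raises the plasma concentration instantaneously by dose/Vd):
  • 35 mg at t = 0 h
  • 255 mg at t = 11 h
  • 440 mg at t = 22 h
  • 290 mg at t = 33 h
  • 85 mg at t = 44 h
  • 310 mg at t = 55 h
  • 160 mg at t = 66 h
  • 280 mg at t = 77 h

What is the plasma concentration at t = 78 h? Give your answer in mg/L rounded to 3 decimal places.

k = ln 2 / 8 = 0.08664 per h
Dose 1 (35 mg at t=0 h): 35·exp(−0.08664·78) = 0.041 mg/L
Dose 2 (255 mg at t=11 h): 255·exp(−0.08664·67) = 0.768 mg/L
Dose 3 (440 mg at t=22 h): 440·exp(−0.08664·56) = 3.438 mg/L
Dose 4 (290 mg at t=33 h): 290·exp(−0.08664·45) = 5.876 mg/L
Dose 5 (85 mg at t=44 h): 85·exp(−0.08664·34) = 4.467 mg/L
Dose 6 (310 mg at t=55 h): 310·exp(−0.08664·23) = 42.257 mg/L
Dose 7 (160 mg at t=66 h): 160·exp(−0.08664·12) = 56.569 mg/L
Dose 8 (280 mg at t=77 h): 280·exp(−0.08664·1) = 256.761 mg/L
C(78) = 0.041 + 0.768 + 3.438 + 5.876 + 4.467 + 42.257 + 56.569 + 256.761 = 370.177 mg/L

370.177 mg/L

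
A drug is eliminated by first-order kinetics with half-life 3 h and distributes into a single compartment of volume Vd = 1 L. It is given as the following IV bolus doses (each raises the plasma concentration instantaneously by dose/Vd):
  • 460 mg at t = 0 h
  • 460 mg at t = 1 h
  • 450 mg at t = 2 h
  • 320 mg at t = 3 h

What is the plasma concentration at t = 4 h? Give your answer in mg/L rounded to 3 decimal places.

950.018 mg/L

k = ln 2 / 3 = 0.23105 per h
Dose 1 (460 mg at t=0 h): 460·exp(−0.23105·4) = 182.551 mg/L
Dose 2 (460 mg at t=1 h): 460·exp(−0.23105·3) = 230.000 mg/L
Dose 3 (450 mg at t=2 h): 450·exp(−0.23105·2) = 283.482 mg/L
Dose 4 (320 mg at t=3 h): 320·exp(−0.23105·1) = 253.984 mg/L
C(4) = 182.551 + 230.000 + 283.482 + 253.984 = 950.018 mg/L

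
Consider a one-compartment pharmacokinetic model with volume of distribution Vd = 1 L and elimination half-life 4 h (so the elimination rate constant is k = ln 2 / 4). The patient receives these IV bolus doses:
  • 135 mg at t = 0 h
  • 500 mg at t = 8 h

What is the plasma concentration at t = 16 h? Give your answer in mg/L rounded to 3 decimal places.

k = ln 2 / 4 = 0.17329 per h
Dose 1 (135 mg at t=0 h): 135·exp(−0.17329·16) = 8.438 mg/L
Dose 2 (500 mg at t=8 h): 500·exp(−0.17329·8) = 125.000 mg/L
C(16) = 8.438 + 125.000 = 133.438 mg/L

133.438 mg/L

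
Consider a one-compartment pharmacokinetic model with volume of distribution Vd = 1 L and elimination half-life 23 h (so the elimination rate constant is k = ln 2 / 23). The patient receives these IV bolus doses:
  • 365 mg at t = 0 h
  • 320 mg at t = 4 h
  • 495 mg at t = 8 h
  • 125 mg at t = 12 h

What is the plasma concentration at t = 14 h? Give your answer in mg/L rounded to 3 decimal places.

1006.909 mg/L

k = ln 2 / 23 = 0.03014 per h
Dose 1 (365 mg at t=0 h): 365·exp(−0.03014·14) = 239.363 mg/L
Dose 2 (320 mg at t=4 h): 320·exp(−0.03014·10) = 236.738 mg/L
Dose 3 (495 mg at t=8 h): 495·exp(−0.03014·6) = 413.119 mg/L
Dose 4 (125 mg at t=12 h): 125·exp(−0.03014·2) = 117.688 mg/L
C(14) = 239.363 + 236.738 + 413.119 + 117.688 = 1006.909 mg/L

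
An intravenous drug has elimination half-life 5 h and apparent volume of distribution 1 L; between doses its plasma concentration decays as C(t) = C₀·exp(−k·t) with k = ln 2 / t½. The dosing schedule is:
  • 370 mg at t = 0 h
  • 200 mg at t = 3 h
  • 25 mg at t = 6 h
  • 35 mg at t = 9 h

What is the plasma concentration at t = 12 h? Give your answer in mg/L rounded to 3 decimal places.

k = ln 2 / 5 = 0.13863 per h
Dose 1 (370 mg at t=0 h): 370·exp(−0.13863·12) = 70.102 mg/L
Dose 2 (200 mg at t=3 h): 200·exp(−0.13863·9) = 57.435 mg/L
Dose 3 (25 mg at t=6 h): 25·exp(−0.13863·6) = 10.882 mg/L
Dose 4 (35 mg at t=9 h): 35·exp(−0.13863·3) = 23.091 mg/L
C(12) = 70.102 + 57.435 + 10.882 + 23.091 = 161.510 mg/L

161.510 mg/L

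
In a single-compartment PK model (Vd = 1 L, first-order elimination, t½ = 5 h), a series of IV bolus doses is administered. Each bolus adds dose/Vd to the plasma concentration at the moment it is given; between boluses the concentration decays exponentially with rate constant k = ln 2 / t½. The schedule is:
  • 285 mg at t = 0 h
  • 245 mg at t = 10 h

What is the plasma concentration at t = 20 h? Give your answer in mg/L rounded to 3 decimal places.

k = ln 2 / 5 = 0.13863 per h
Dose 1 (285 mg at t=0 h): 285·exp(−0.13863·20) = 17.812 mg/L
Dose 2 (245 mg at t=10 h): 245·exp(−0.13863·10) = 61.250 mg/L
C(20) = 17.812 + 61.250 = 79.062 mg/L

79.062 mg/L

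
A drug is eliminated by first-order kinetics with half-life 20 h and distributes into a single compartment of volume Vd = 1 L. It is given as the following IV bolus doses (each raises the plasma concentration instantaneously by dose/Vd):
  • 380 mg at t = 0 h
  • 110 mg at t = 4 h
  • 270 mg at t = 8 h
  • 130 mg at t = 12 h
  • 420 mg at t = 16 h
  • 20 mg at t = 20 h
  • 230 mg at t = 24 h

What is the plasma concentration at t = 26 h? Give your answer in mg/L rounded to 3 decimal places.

958.186 mg/L

k = ln 2 / 20 = 0.03466 per h
Dose 1 (380 mg at t=0 h): 380·exp(−0.03466·26) = 154.328 mg/L
Dose 2 (110 mg at t=4 h): 110·exp(−0.03466·22) = 51.317 mg/L
Dose 3 (270 mg at t=8 h): 270·exp(−0.03466·18) = 144.689 mg/L
Dose 4 (130 mg at t=12 h): 130·exp(−0.03466·14) = 80.024 mg/L
Dose 5 (420 mg at t=16 h): 420·exp(−0.03466·10) = 296.985 mg/L
Dose 6 (20 mg at t=20 h): 20·exp(−0.03466·6) = 16.245 mg/L
Dose 7 (230 mg at t=24 h): 230·exp(−0.03466·2) = 214.598 mg/L
C(26) = 154.328 + 51.317 + 144.689 + 80.024 + 296.985 + 16.245 + 214.598 = 958.186 mg/L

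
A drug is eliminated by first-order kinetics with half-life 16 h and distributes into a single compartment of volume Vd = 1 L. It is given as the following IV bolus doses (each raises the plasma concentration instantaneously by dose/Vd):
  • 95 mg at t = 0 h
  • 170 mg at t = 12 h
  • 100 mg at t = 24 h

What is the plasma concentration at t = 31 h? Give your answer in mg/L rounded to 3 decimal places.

173.284 mg/L

k = ln 2 / 16 = 0.04332 per h
Dose 1 (95 mg at t=0 h): 95·exp(−0.04332·31) = 24.802 mg/L
Dose 2 (170 mg at t=12 h): 170·exp(−0.04332·19) = 74.641 mg/L
Dose 3 (100 mg at t=24 h): 100·exp(−0.04332·7) = 73.841 mg/L
C(31) = 24.802 + 74.641 + 73.841 = 173.284 mg/L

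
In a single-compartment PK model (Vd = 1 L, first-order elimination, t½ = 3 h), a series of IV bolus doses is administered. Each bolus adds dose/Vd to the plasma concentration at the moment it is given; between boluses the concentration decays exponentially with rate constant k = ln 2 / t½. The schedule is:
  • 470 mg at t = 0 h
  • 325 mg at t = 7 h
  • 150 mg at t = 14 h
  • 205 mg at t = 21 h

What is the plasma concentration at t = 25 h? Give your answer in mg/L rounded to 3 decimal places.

k = ln 2 / 3 = 0.23105 per h
Dose 1 (470 mg at t=0 h): 470·exp(−0.23105·25) = 1.457 mg/L
Dose 2 (325 mg at t=7 h): 325·exp(−0.23105·18) = 5.078 mg/L
Dose 3 (150 mg at t=14 h): 150·exp(−0.23105·11) = 11.812 mg/L
Dose 4 (205 mg at t=21 h): 205·exp(−0.23105·4) = 81.354 mg/L
C(25) = 1.457 + 5.078 + 11.812 + 81.354 = 99.701 mg/L

99.701 mg/L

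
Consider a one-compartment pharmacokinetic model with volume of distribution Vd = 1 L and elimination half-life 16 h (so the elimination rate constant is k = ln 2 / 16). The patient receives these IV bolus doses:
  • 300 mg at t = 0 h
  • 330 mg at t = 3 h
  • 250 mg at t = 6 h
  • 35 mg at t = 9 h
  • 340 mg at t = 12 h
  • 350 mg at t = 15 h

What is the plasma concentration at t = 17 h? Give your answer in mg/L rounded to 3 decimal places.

k = ln 2 / 16 = 0.04332 per h
Dose 1 (300 mg at t=0 h): 300·exp(−0.04332·17) = 143.640 mg/L
Dose 2 (330 mg at t=3 h): 330·exp(−0.04332·14) = 179.934 mg/L
Dose 3 (250 mg at t=6 h): 250·exp(−0.04332·11) = 155.232 mg/L
Dose 4 (35 mg at t=9 h): 35·exp(−0.04332·8) = 24.749 mg/L
Dose 5 (340 mg at t=12 h): 340·exp(−0.04332·5) = 273.783 mg/L
Dose 6 (350 mg at t=15 h): 350·exp(−0.04332·2) = 320.951 mg/L
C(17) = 143.640 + 179.934 + 155.232 + 24.749 + 273.783 + 320.951 = 1098.290 mg/L

1098.290 mg/L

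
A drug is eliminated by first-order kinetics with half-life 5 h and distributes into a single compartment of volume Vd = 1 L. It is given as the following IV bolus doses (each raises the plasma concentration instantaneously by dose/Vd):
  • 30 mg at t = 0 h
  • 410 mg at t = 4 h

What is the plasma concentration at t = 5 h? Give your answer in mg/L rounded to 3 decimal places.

k = ln 2 / 5 = 0.13863 per h
Dose 1 (30 mg at t=0 h): 30·exp(−0.13863·5) = 15.000 mg/L
Dose 2 (410 mg at t=4 h): 410·exp(−0.13863·1) = 356.926 mg/L
C(5) = 15.000 + 356.926 = 371.926 mg/L

371.926 mg/L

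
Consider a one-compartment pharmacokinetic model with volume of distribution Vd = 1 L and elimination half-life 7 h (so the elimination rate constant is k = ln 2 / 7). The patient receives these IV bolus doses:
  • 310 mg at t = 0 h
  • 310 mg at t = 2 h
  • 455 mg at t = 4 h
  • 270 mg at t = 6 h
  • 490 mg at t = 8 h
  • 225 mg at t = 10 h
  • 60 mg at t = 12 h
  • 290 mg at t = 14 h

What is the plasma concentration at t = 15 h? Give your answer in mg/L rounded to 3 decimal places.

1108.981 mg/L

k = ln 2 / 7 = 0.09902 per h
Dose 1 (310 mg at t=0 h): 310·exp(−0.09902·15) = 70.194 mg/L
Dose 2 (310 mg at t=2 h): 310·exp(−0.09902·13) = 85.567 mg/L
Dose 3 (455 mg at t=4 h): 455·exp(−0.09902·11) = 153.096 mg/L
Dose 4 (270 mg at t=6 h): 270·exp(−0.09902·9) = 110.745 mg/L
Dose 5 (490 mg at t=8 h): 490·exp(−0.09902·7) = 245.000 mg/L
Dose 6 (225 mg at t=10 h): 225·exp(−0.09902·5) = 137.139 mg/L
Dose 7 (60 mg at t=12 h): 60·exp(−0.09902·3) = 44.580 mg/L
Dose 8 (290 mg at t=14 h): 290·exp(−0.09902·1) = 262.660 mg/L
C(15) = 70.194 + 85.567 + 153.096 + 110.745 + 245.000 + 137.139 + 44.580 + 262.660 = 1108.981 mg/L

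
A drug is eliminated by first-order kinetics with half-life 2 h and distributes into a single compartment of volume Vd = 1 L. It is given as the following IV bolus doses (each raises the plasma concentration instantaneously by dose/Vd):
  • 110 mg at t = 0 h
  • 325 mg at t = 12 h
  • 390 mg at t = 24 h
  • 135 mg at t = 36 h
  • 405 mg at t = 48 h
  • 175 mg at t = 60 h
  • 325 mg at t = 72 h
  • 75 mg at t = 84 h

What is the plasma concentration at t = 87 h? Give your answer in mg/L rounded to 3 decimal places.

k = ln 2 / 2 = 0.34657 per h
Dose 1 (110 mg at t=0 h): 110·exp(−0.34657·87) = 0.000 mg/L
Dose 2 (325 mg at t=12 h): 325·exp(−0.34657·75) = 0.000 mg/L
Dose 3 (390 mg at t=24 h): 390·exp(−0.34657·63) = 0.000 mg/L
Dose 4 (135 mg at t=36 h): 135·exp(−0.34657·51) = 0.000 mg/L
Dose 5 (405 mg at t=48 h): 405·exp(−0.34657·39) = 0.001 mg/L
Dose 6 (175 mg at t=60 h): 175·exp(−0.34657·27) = 0.015 mg/L
Dose 7 (325 mg at t=72 h): 325·exp(−0.34657·15) = 1.795 mg/L
Dose 8 (75 mg at t=84 h): 75·exp(−0.34657·3) = 26.517 mg/L
C(87) = 0.000 + 0.000 + 0.000 + 0.000 + 0.001 + 0.015 + 1.795 + 26.517 = 28.328 mg/L

28.328 mg/L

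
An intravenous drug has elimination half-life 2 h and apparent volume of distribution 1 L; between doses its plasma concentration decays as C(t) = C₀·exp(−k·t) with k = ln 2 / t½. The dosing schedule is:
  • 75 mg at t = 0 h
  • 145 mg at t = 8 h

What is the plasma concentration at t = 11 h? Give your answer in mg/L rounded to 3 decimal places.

k = ln 2 / 2 = 0.34657 per h
Dose 1 (75 mg at t=0 h): 75·exp(−0.34657·11) = 1.657 mg/L
Dose 2 (145 mg at t=8 h): 145·exp(−0.34657·3) = 51.265 mg/L
C(11) = 1.657 + 51.265 = 52.923 mg/L

52.923 mg/L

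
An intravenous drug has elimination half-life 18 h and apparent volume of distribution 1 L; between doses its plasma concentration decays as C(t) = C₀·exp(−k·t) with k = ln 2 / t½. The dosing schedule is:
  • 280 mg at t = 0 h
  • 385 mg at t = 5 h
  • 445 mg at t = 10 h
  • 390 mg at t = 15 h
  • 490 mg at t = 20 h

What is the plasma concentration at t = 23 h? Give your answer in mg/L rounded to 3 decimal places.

k = ln 2 / 18 = 0.03851 per h
Dose 1 (280 mg at t=0 h): 280·exp(−0.03851·23) = 115.480 mg/L
Dose 2 (385 mg at t=5 h): 385·exp(−0.03851·18) = 192.500 mg/L
Dose 3 (445 mg at t=10 h): 445·exp(−0.03851·13) = 269.743 mg/L
Dose 4 (390 mg at t=15 h): 390·exp(−0.03851·8) = 286.598 mg/L
Dose 5 (490 mg at t=20 h): 490·exp(−0.03851·3) = 436.540 mg/L
C(23) = 115.480 + 192.500 + 269.743 + 286.598 + 436.540 = 1300.862 mg/L

1300.862 mg/L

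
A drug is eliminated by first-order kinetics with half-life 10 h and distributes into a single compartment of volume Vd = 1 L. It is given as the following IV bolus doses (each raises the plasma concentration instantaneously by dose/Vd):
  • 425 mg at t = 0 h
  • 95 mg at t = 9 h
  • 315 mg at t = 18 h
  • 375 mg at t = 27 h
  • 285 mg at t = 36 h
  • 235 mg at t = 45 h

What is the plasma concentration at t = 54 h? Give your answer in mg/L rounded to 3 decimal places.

k = ln 2 / 10 = 0.06931 per h
Dose 1 (425 mg at t=0 h): 425·exp(−0.06931·54) = 10.065 mg/L
Dose 2 (95 mg at t=9 h): 95·exp(−0.06931·45) = 4.198 mg/L
Dose 3 (315 mg at t=18 h): 315·exp(−0.06931·36) = 25.978 mg/L
Dose 4 (375 mg at t=27 h): 375·exp(−0.06931·27) = 57.710 mg/L
Dose 5 (285 mg at t=36 h): 285·exp(−0.06931·18) = 81.845 mg/L
Dose 6 (235 mg at t=45 h): 235·exp(−0.06931·9) = 125.933 mg/L
C(54) = 10.065 + 4.198 + 25.978 + 57.710 + 81.845 + 125.933 = 305.730 mg/L

305.730 mg/L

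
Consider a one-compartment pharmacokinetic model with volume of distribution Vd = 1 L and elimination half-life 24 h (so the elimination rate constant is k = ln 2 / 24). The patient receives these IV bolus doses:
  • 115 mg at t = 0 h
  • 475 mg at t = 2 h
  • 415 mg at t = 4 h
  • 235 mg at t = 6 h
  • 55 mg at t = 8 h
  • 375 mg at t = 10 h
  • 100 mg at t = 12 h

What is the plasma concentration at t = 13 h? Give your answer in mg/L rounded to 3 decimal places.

k = ln 2 / 24 = 0.02888 per h
Dose 1 (115 mg at t=0 h): 115·exp(−0.02888·13) = 79.002 mg/L
Dose 2 (475 mg at t=2 h): 475·exp(−0.02888·11) = 345.718 mg/L
Dose 3 (415 mg at t=4 h): 415·exp(−0.02888·9) = 320.009 mg/L
Dose 4 (235 mg at t=6 h): 235·exp(−0.02888·7) = 191.985 mg/L
Dose 5 (55 mg at t=8 h): 55·exp(−0.02888·5) = 47.605 mg/L
Dose 6 (375 mg at t=10 h): 375·exp(−0.02888·3) = 343.877 mg/L
Dose 7 (100 mg at t=12 h): 100·exp(−0.02888·1) = 97.153 mg/L
C(13) = 79.002 + 345.718 + 320.009 + 191.985 + 47.605 + 343.877 + 97.153 = 1425.348 mg/L

1425.348 mg/L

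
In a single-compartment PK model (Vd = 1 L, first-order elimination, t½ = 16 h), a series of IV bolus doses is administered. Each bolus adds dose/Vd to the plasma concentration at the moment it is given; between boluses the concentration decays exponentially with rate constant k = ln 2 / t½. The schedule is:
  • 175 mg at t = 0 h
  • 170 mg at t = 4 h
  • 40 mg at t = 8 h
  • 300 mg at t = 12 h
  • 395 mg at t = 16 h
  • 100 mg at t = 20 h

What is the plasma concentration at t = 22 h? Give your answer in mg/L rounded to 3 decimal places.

k = ln 2 / 16 = 0.04332 per h
Dose 1 (175 mg at t=0 h): 175·exp(−0.04332·22) = 67.472 mg/L
Dose 2 (170 mg at t=4 h): 170·exp(−0.04332·18) = 77.945 mg/L
Dose 3 (40 mg at t=8 h): 40·exp(−0.04332·14) = 21.810 mg/L
Dose 4 (300 mg at t=12 h): 300·exp(−0.04332·10) = 194.526 mg/L
Dose 5 (395 mg at t=16 h): 395·exp(−0.04332·6) = 304.587 mg/L
Dose 6 (100 mg at t=20 h): 100·exp(−0.04332·2) = 91.700 mg/L
C(22) = 67.472 + 77.945 + 21.810 + 194.526 + 304.587 + 91.700 = 758.040 mg/L

758.040 mg/L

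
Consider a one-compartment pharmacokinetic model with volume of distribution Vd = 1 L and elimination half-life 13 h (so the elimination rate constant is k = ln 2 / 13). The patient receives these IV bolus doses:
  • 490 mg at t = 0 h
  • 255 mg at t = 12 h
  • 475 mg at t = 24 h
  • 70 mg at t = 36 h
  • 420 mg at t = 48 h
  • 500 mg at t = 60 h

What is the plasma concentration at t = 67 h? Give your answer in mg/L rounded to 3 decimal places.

585.478 mg/L

k = ln 2 / 13 = 0.05332 per h
Dose 1 (490 mg at t=0 h): 490·exp(−0.05332·67) = 13.764 mg/L
Dose 2 (255 mg at t=12 h): 255·exp(−0.05332·55) = 13.582 mg/L
Dose 3 (475 mg at t=24 h): 475·exp(−0.05332·43) = 47.971 mg/L
Dose 4 (70 mg at t=36 h): 70·exp(−0.05332·31) = 13.405 mg/L
Dose 5 (420 mg at t=48 h): 420·exp(−0.05332·19) = 152.504 mg/L
Dose 6 (500 mg at t=60 h): 500·exp(−0.05332·7) = 344.252 mg/L
C(67) = 13.764 + 13.582 + 47.971 + 13.405 + 152.504 + 344.252 = 585.478 mg/L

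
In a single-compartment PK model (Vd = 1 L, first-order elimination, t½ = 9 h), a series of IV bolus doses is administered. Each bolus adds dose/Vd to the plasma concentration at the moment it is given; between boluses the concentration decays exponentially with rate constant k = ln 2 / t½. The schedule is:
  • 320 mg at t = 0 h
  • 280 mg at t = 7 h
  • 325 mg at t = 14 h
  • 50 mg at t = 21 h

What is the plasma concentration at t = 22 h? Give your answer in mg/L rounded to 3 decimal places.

368.787 mg/L

k = ln 2 / 9 = 0.07702 per h
Dose 1 (320 mg at t=0 h): 320·exp(−0.07702·22) = 58.789 mg/L
Dose 2 (280 mg at t=7 h): 280·exp(−0.07702·15) = 88.194 mg/L
Dose 3 (325 mg at t=14 h): 325·exp(−0.07702·8) = 175.510 mg/L
Dose 4 (50 mg at t=21 h): 50·exp(−0.07702·1) = 46.294 mg/L
C(22) = 58.789 + 88.194 + 175.510 + 46.294 = 368.787 mg/L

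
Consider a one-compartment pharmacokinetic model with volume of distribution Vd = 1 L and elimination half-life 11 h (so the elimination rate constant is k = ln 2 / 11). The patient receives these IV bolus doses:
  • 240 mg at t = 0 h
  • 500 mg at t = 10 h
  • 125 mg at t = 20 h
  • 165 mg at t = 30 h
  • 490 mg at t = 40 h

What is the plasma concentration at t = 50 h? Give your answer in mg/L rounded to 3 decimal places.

377.088 mg/L

k = ln 2 / 11 = 0.06301 per h
Dose 1 (240 mg at t=0 h): 240·exp(−0.06301·50) = 10.278 mg/L
Dose 2 (500 mg at t=10 h): 500·exp(−0.06301·40) = 40.208 mg/L
Dose 3 (125 mg at t=20 h): 125·exp(−0.06301·30) = 18.876 mg/L
Dose 4 (165 mg at t=30 h): 165·exp(−0.06301·20) = 46.790 mg/L
Dose 5 (490 mg at t=40 h): 490·exp(−0.06301·10) = 260.935 mg/L
C(50) = 10.278 + 40.208 + 18.876 + 46.790 + 260.935 = 377.088 mg/L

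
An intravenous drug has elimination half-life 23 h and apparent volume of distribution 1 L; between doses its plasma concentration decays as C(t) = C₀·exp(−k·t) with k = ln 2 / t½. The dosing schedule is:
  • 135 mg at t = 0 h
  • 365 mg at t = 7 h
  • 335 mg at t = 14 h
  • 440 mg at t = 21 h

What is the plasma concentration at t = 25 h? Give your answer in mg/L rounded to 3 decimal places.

906.240 mg/L

k = ln 2 / 23 = 0.03014 per h
Dose 1 (135 mg at t=0 h): 135·exp(−0.03014·25) = 63.552 mg/L
Dose 2 (365 mg at t=7 h): 365·exp(−0.03014·18) = 212.180 mg/L
Dose 3 (335 mg at t=14 h): 335·exp(−0.03014·11) = 240.477 mg/L
Dose 4 (440 mg at t=21 h): 440·exp(−0.03014·4) = 390.031 mg/L
C(25) = 63.552 + 212.180 + 240.477 + 390.031 = 906.240 mg/L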